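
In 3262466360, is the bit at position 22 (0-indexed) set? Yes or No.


0b11000010011101010100100100111000, bit 22 = 1. Yes

Yes


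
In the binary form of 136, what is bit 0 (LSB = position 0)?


0b10001000, position 0 = 0

0


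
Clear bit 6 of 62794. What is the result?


62794 & ~(1 << 6) = 62730

62730


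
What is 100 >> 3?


0b1100100 >> 3 = 0b1100 = 12

12


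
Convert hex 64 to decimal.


64 hex = 100 decimal

100


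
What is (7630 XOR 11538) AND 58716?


Step 1: 7630 ^ 11538 = 12508
Step 2: 12508 & 58716 = 8284

8284


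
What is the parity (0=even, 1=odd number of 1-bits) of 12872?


0b11001001001000 has 5 ones => parity 1

1


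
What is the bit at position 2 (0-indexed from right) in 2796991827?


0b10100110101101101011010101010011, position 2 = 0

0


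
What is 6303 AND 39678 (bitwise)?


0b1100010011111 & 0b1001101011111110 = 0b1100010011110 = 6302

6302


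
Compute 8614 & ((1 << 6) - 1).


8614 & 63 = 38

38


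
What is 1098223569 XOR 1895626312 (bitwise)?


0b1000001011101011000111111010001 ^ 0b1110000111111001111011001001000 = 0b110001100010010111100110011001 = 831093145

831093145


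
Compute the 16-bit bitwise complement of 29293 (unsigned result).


~0b111001001101101 = 0b1000110110010010 = 36242 (16-bit unsigned)

36242


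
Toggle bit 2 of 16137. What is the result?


16137 ^ (1 << 2) = 16137 ^ 4 = 16141

16141


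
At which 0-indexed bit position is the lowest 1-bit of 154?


0b10011010. Lowest set bit at position 1

1


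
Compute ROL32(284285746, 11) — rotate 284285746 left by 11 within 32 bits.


Rotate 0b10000111100011101101100110010 left by 11 (32-bit) = 0b10001110110110011001000010000111 = 2396622983

2396622983


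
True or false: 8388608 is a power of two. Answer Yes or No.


0b100000000000000000000000. Only one bit set => Yes

Yes


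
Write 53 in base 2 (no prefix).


53 = 110101 in binary

110101


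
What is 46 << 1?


0b101110 << 1 = 0b1011100 = 92

92


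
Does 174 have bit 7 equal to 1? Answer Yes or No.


0b10101110, bit 7 = 1. Yes

Yes


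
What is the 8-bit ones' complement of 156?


156 ^ 255 = 99

99


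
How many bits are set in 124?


0b1111100 has 5 set bits

5


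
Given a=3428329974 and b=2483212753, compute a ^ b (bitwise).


3428329974 ^ 2483212753 = 1482356775

1482356775


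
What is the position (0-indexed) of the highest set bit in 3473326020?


0b11001111000001101011111111000100. Highest set bit at position 31

31


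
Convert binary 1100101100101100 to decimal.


1100101100101100 in decimal = 52012

52012


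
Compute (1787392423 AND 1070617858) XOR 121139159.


Step 1: 1787392423 & 1070617858 = 713052418
Step 2: 713052418 ^ 121139159 = 767049429

767049429


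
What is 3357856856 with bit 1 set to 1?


3357856856 | (1 << 1) = 3357856856 | 2 = 3357856858

3357856858


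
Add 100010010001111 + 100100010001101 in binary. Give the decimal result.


100010010001111 + 100100010001101 = 1000110100011100 = 36124

36124


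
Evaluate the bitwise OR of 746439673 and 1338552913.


0b101100011111011100001111111001 | 0b1001111110010001011001001010001 = 0b1101111111111011111001111111001 = 1878914041

1878914041


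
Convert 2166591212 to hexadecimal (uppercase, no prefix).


2166591212 = 81238EEC hex

81238EEC


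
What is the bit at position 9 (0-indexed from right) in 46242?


0b1011010010100010, position 9 = 0

0


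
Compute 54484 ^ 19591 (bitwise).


0b1101010011010100 ^ 0b100110010000111 = 0b1001100001010011 = 38995

38995


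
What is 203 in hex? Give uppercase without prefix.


203 = CB hex

CB


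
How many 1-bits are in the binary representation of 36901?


0b1001000000100101 has 5 set bits

5


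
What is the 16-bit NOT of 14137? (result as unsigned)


~0b11011100111001 = 0b1100100011000110 = 51398 (16-bit unsigned)

51398


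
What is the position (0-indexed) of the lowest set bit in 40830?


0b1001111101111110. Lowest set bit at position 1

1


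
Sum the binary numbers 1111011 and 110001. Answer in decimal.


1111011 + 110001 = 10101100 = 172

172


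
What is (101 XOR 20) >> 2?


Step 1: 101 ^ 20 = 113
Step 2: 113 >> 2 = 28

28


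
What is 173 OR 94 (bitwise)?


0b10101101 | 0b1011110 = 0b11111111 = 255

255


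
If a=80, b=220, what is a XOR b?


80 ^ 220 = 140

140


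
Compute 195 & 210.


0b11000011 & 0b11010010 = 0b11000010 = 194

194


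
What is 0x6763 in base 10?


6763 hex = 26467 decimal

26467


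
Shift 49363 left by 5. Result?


0b1100000011010011 << 5 = 0b110000001101001100000 = 1579616

1579616


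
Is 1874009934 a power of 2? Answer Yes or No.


0b1101111101100110001111101001110. Multiple bits set => No

No


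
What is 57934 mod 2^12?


57934 & 4095 = 590

590


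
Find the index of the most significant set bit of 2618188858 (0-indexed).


0b10011100000011100110010000111010. Highest set bit at position 31

31


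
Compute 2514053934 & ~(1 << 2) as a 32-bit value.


2514053934 & ~(1 << 2) = 2514053930

2514053930


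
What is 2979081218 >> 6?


0b10110001100100010010110000000010 >> 6 = 0b10110001100100010010110000 = 46548144

46548144


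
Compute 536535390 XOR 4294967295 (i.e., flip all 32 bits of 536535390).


536535390 ^ 4294967295 = 3758431905

3758431905


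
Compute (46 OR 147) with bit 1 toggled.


Step 1: 46 | 147 = 191
Step 2: 191 ^ (1 << 1) = 191 ^ 2 = 189

189


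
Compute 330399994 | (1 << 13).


330399994 | (1 << 13) = 330399994 | 8192 = 330408186

330408186


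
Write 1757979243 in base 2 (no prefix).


1757979243 = 1101000110010001010001001101011 in binary

1101000110010001010001001101011


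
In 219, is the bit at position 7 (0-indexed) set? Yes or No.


0b11011011, bit 7 = 1. Yes

Yes


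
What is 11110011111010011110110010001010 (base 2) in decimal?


11110011111010011110110010001010 in decimal = 4092193930

4092193930


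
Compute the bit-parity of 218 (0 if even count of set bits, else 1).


0b11011010 has 5 ones => parity 1

1


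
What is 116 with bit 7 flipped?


116 ^ (1 << 7) = 116 ^ 128 = 244

244


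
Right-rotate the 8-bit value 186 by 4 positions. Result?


Rotate 0b10111010 right by 4 (8-bit) = 0b10101011 = 171

171


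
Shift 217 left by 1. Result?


0b11011001 << 1 = 0b110110010 = 434

434


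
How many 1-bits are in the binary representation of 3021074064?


0b10110100000100011110111010010000 has 14 set bits

14


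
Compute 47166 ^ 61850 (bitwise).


0b1011100000111110 ^ 0b1111000110011010 = 0b100100110100100 = 18852

18852


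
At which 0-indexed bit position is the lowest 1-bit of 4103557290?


0b11110100100101110101000010101010. Lowest set bit at position 1

1


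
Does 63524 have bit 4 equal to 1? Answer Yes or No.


0b1111100000100100, bit 4 = 0. No

No


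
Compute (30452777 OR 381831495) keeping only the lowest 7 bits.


Step 1: 30452777 | 381831495 = 399699311
Step 2: 399699311 & 127 = 111

111


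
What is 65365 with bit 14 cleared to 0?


65365 & ~(1 << 14) = 48981

48981


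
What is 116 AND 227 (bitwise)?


0b1110100 & 0b11100011 = 0b1100000 = 96

96


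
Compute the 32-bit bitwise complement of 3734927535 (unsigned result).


~0b11011110100111100111100010101111 = 0b100001011000011000011101010000 = 560039760 (32-bit unsigned)

560039760


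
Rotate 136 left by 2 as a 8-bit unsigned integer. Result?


Rotate 0b10001000 left by 2 (8-bit) = 0b100010 = 34

34


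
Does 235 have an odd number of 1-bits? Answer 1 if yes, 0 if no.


0b11101011 has 6 ones => parity 0

0


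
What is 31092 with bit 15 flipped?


31092 ^ (1 << 15) = 31092 ^ 32768 = 63860

63860


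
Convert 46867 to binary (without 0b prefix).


46867 = 1011011100010011 in binary

1011011100010011


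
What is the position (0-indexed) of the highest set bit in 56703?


0b1101110101111111. Highest set bit at position 15

15


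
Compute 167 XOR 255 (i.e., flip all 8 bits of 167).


167 ^ 255 = 88

88


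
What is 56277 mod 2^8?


56277 & 255 = 213

213


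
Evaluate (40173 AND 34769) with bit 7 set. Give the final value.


Step 1: 40173 & 34769 = 33985
Step 2: 33985 | (1 << 7) = 33985 | 128 = 33985

33985


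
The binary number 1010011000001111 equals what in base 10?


1010011000001111 in decimal = 42511

42511


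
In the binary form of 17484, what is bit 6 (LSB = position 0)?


0b100010001001100, position 6 = 1

1


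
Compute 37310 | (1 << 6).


37310 | (1 << 6) = 37310 | 64 = 37374

37374


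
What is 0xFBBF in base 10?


FBBF hex = 64447 decimal

64447


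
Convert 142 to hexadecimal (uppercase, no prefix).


142 = 8E hex

8E


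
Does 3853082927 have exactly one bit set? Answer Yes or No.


0b11100101101010010110000100101111. Multiple bits set => No

No


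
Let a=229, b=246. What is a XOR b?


229 ^ 246 = 19

19


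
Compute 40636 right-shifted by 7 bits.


0b1001111010111100 >> 7 = 0b100111101 = 317

317


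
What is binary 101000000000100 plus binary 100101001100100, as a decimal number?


101000000000100 + 100101001100100 = 1001101001101000 = 39528

39528


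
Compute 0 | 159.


0b0 | 0b10011111 = 0b10011111 = 159

159


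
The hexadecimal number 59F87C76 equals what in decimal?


59F87C76 hex = 1509457014 decimal

1509457014


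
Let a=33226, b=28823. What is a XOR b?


33226 ^ 28823 = 61789

61789


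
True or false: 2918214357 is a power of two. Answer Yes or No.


0b10101101111100000110101011010101. Multiple bits set => No

No


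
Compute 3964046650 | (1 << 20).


3964046650 | (1 << 20) = 3964046650 | 1048576 = 3965095226

3965095226


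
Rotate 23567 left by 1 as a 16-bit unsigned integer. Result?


Rotate 0b101110000001111 left by 1 (16-bit) = 0b1011100000011110 = 47134

47134


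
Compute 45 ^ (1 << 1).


45 ^ (1 << 1) = 45 ^ 2 = 47

47


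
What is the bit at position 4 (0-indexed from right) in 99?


0b1100011, position 4 = 0

0


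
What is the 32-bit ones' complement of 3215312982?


3215312982 ^ 4294967295 = 1079654313

1079654313


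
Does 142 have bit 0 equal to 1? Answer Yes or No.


0b10001110, bit 0 = 0. No

No


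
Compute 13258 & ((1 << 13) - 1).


13258 & 8191 = 5066

5066


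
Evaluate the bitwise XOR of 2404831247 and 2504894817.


0b10001111010101101101000000001111 ^ 0b10010101010011011010100101100001 = 0b11010000110110111100101101110 = 438008174

438008174


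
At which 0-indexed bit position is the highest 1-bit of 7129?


0b1101111011001. Highest set bit at position 12

12


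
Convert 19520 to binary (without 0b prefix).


19520 = 100110001000000 in binary

100110001000000


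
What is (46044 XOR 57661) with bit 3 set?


Step 1: 46044 ^ 57661 = 21217
Step 2: 21217 | (1 << 3) = 21217 | 8 = 21225

21225


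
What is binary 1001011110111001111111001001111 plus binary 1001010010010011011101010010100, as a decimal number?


1001011110111001111111001001111 + 1001010010010011011101010010100 = 10010110001001101011100011100011 = 2519120099

2519120099


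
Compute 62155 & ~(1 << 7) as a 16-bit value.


62155 & ~(1 << 7) = 62027

62027


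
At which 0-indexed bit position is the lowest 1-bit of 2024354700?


0b1111000101010010011001110001100. Lowest set bit at position 2

2


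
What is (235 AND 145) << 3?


Step 1: 235 & 145 = 129
Step 2: 129 << 3 = 1032

1032


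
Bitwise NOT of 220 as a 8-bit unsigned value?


~0b11011100 = 0b100011 = 35 (8-bit unsigned)

35


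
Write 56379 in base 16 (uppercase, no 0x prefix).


56379 = DC3B hex

DC3B


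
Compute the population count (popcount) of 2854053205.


0b10101010000111010110010101010101 has 16 set bits

16


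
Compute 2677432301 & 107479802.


0b10011111100101100101111111101101 & 0b110011010000000001011111010 = 0b110000000000000001011101000 = 100664040

100664040


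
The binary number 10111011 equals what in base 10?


10111011 in decimal = 187

187


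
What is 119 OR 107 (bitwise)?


0b1110111 | 0b1101011 = 0b1111111 = 127

127


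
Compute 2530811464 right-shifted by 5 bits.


0b10010110110110010001111001001000 >> 5 = 0b100101101101100100011110010 = 79087858

79087858


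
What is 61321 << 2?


0b1110111110001001 << 2 = 0b111011111000100100 = 245284

245284


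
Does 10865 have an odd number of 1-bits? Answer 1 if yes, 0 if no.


0b10101001110001 has 7 ones => parity 1

1


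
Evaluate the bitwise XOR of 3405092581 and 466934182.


0b11001010111101011001011011100101 ^ 0b11011110101001101100110100110 = 0b11010001001000010100111101000011 = 3508621123

3508621123


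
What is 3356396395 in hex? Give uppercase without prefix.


3356396395 = C80E8B6B hex

C80E8B6B


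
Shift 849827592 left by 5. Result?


0b110010101001110101011100001000 << 5 = 0b11001010100111010101110000100000000 = 27194482944

27194482944


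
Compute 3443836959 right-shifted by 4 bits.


0b11001101010001001100100000011111 >> 4 = 0b1100110101000100110010000001 = 215239809

215239809


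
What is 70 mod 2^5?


70 & 31 = 6

6


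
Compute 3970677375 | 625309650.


0b11101100101010111011101001111111 | 0b100101010001010111011111010010 = 0b11101101111011111111111111111111 = 3991928831

3991928831


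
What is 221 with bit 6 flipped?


221 ^ (1 << 6) = 221 ^ 64 = 157

157


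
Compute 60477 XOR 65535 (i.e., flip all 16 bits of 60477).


60477 ^ 65535 = 5058

5058


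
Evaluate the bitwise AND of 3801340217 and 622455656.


0b11100010100100111101100100111001 & 0b100101000110011110101101101000 = 0b100000000100011100100100101000 = 538036520

538036520


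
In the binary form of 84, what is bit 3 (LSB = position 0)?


0b1010100, position 3 = 0

0


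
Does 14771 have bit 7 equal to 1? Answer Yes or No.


0b11100110110011, bit 7 = 1. Yes

Yes


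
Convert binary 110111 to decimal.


110111 in decimal = 55

55


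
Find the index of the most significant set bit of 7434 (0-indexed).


0b1110100001010. Highest set bit at position 12

12


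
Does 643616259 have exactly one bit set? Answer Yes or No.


0b100110010111001100111000000011. Multiple bits set => No

No


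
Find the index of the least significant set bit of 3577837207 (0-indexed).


0b11010101010000010111011010010111. Lowest set bit at position 0

0


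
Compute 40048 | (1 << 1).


40048 | (1 << 1) = 40048 | 2 = 40050

40050


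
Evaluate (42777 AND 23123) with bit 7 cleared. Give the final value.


Step 1: 42777 & 23123 = 529
Step 2: 529 & ~(1 << 7) = 529

529


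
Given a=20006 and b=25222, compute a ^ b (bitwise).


20006 ^ 25222 = 11424

11424


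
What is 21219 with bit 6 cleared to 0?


21219 & ~(1 << 6) = 21155

21155


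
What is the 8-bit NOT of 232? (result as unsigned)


~0b11101000 = 0b10111 = 23 (8-bit unsigned)

23


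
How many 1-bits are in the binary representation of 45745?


0b1011001010110001 has 8 set bits

8


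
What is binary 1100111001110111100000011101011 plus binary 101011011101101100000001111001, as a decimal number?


1100111001110111100000011101011 + 101011011101101100000001111001 = 10010010101100101000000101100100 = 2461172068

2461172068


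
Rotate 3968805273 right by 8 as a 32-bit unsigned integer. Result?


Rotate 0b11101100100011110010100110011001 right by 8 (32-bit) = 0b10011001111011001000111100101001 = 2582417193

2582417193


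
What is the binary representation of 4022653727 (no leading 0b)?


4022653727 = 11101111110001001101001100011111 in binary

11101111110001001101001100011111


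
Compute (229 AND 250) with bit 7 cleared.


Step 1: 229 & 250 = 224
Step 2: 224 & ~(1 << 7) = 96

96


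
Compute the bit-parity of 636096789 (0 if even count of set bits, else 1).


0b100101111010100001000100010101 has 13 ones => parity 1

1


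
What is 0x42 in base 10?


42 hex = 66 decimal

66


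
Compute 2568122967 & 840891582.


0b10011001000100100111001001010111 & 0b110010000111101111110010111110 = 0b10000000100100111000000010110 = 269643798

269643798


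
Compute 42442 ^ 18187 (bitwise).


0b1010010111001010 ^ 0b100011100001011 = 0b1110001011000001 = 58049

58049


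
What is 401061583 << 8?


0b10111111001111011011011001111 << 8 = 0b1011111100111101101101100111100000000 = 102671765248

102671765248


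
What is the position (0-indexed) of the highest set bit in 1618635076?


0b1100000011110100110100101000100. Highest set bit at position 30

30


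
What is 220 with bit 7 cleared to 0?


220 & ~(1 << 7) = 92

92


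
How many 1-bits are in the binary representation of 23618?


0b101110001000010 has 6 set bits

6


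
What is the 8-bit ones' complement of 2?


2 ^ 255 = 253

253


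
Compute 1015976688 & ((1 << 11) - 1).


1015976688 & 2047 = 752

752


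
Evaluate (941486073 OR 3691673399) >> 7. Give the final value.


Step 1: 941486073 | 3691673399 = 4229955583
Step 2: 4229955583 >> 7 = 33046527

33046527


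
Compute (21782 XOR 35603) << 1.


Step 1: 21782 ^ 35603 = 56837
Step 2: 56837 << 1 = 113674

113674


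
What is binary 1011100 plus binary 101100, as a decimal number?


1011100 + 101100 = 10001000 = 136

136


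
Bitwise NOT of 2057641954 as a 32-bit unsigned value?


~0b1111010101001010001111111100010 = 0b10000101010110101110000000011101 = 2237325341 (32-bit unsigned)

2237325341


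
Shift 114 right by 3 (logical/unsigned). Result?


0b1110010 >> 3 = 0b1110 = 14

14


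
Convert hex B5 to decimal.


B5 hex = 181 decimal

181


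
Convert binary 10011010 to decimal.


10011010 in decimal = 154

154


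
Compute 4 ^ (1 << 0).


4 ^ (1 << 0) = 4 ^ 1 = 5

5


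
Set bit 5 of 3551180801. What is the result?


3551180801 | (1 << 5) = 3551180801 | 32 = 3551180833

3551180833


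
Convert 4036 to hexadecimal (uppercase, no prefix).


4036 = FC4 hex

FC4


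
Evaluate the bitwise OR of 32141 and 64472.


0b111110110001101 | 0b1111101111011000 = 0b1111111111011101 = 65501

65501


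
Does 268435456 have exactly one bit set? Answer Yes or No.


0b10000000000000000000000000000. Only one bit set => Yes

Yes


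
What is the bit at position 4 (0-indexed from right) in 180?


0b10110100, position 4 = 1

1


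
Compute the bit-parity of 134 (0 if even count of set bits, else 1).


0b10000110 has 3 ones => parity 1

1


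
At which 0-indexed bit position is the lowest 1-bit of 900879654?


0b110101101100100101010100100110. Lowest set bit at position 1

1


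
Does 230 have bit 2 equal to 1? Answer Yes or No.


0b11100110, bit 2 = 1. Yes

Yes


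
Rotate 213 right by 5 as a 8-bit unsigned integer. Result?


Rotate 0b11010101 right by 5 (8-bit) = 0b10101110 = 174

174


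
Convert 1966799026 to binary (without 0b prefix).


1966799026 = 1110101001110101111100010110010 in binary

1110101001110101111100010110010


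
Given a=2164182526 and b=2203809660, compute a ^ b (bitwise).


2164182526 ^ 2203809660 = 61192834

61192834


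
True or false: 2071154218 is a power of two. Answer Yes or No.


0b1111011011100110100111000101010. Multiple bits set => No

No


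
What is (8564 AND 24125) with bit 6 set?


Step 1: 8564 & 24125 = 52
Step 2: 52 | (1 << 6) = 52 | 64 = 116

116


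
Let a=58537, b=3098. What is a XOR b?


58537 ^ 3098 = 59571

59571


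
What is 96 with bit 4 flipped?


96 ^ (1 << 4) = 96 ^ 16 = 112

112


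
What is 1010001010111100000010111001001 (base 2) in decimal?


1010001010111100000010111001001 in decimal = 1365116361

1365116361


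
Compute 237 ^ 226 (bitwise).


0b11101101 ^ 0b11100010 = 0b1111 = 15

15


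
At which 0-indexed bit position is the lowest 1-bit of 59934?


0b1110101000011110. Lowest set bit at position 1

1


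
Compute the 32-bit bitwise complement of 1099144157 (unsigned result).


~0b1000001100000111001101111011101 = 0b10111110011111000110010000100010 = 3195823138 (32-bit unsigned)

3195823138


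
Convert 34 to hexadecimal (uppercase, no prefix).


34 = 22 hex

22


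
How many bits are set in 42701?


0b1010011011001101 has 9 set bits

9


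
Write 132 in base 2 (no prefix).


132 = 10000100 in binary

10000100


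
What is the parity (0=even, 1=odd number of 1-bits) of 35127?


0b1000100100110111 has 8 ones => parity 0

0


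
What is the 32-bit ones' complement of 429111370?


429111370 ^ 4294967295 = 3865855925

3865855925


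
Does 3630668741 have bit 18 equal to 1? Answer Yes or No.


0b11011000011001111001101111000101, bit 18 = 1. Yes

Yes


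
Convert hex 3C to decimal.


3C hex = 60 decimal

60


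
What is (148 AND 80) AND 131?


Step 1: 148 & 80 = 16
Step 2: 16 & 131 = 0

0


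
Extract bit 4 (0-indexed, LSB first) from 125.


0b1111101, position 4 = 1

1


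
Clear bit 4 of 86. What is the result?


86 & ~(1 << 4) = 70

70


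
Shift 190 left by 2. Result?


0b10111110 << 2 = 0b1011111000 = 760

760


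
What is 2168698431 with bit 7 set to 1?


2168698431 | (1 << 7) = 2168698431 | 128 = 2168698559

2168698559


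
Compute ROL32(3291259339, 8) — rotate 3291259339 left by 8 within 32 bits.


Rotate 0b11000100001011001010000111001011 left by 8 (32-bit) = 0b101100101000011100101111000100 = 748800964

748800964


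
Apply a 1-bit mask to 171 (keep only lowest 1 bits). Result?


171 & 1 = 1

1


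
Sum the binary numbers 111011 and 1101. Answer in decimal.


111011 + 1101 = 1001000 = 72

72


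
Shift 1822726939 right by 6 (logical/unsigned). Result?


0b1101100101001001001101100011011 >> 6 = 0b1101100101001001001101100 = 28480108

28480108


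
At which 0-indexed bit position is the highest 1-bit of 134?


0b10000110. Highest set bit at position 7

7


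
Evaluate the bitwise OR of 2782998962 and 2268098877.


0b10100101111000010011000110110010 | 0b10000111001100000111000100111101 = 0b10100111111100010111000110111111 = 2817618367

2817618367


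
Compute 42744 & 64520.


0b1010011011111000 & 0b1111110000001000 = 0b1010010000001000 = 41992

41992


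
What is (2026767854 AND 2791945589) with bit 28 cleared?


Step 1: 2026767854 & 2791945589 = 541590884
Step 2: 541590884 & ~(1 << 28) = 541590884

541590884


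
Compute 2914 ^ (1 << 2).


2914 ^ (1 << 2) = 2914 ^ 4 = 2918

2918


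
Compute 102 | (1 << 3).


102 | (1 << 3) = 102 | 8 = 110

110


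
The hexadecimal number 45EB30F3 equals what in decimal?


45EB30F3 hex = 1173041395 decimal

1173041395


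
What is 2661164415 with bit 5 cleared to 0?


2661164415 & ~(1 << 5) = 2661164383

2661164383


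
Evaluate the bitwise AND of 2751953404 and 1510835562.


0b10100100000001110111100111111100 & 0b1011010000011011000010101101010 = 0b1010000000101101000 = 328040

328040


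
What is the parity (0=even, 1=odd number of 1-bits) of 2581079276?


0b10011001110110000010010011101100 has 15 ones => parity 1

1


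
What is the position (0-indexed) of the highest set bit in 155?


0b10011011. Highest set bit at position 7

7


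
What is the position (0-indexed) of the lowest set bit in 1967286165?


0b1110101010000100110011110010101. Lowest set bit at position 0

0


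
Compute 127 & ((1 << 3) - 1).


127 & 7 = 7

7


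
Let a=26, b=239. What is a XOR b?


26 ^ 239 = 245

245


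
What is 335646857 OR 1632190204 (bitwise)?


0b10100000000011001000010001001 | 0b1100001010010010011111011111100 = 0b1110101010010011011111011111101 = 1967767293

1967767293


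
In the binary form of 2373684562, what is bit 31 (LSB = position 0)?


0b10001101011110111000110101010010, position 31 = 1

1


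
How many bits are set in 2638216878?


0b10011101001111111111111010101110 has 23 set bits

23


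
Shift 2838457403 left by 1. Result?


0b10101001001011110110110000111011 << 1 = 0b101010010010111101101100001110110 = 5676914806

5676914806


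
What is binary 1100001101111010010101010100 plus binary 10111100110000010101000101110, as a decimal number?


1100001101111010010101010100 + 10111100110000010101000101110 = 100011110011111100111110000010 = 600821634

600821634


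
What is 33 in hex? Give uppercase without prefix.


33 = 21 hex

21


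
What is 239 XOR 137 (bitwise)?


0b11101111 ^ 0b10001001 = 0b1100110 = 102

102


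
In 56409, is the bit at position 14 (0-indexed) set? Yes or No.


0b1101110001011001, bit 14 = 1. Yes

Yes


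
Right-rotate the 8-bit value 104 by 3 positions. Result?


Rotate 0b1101000 right by 3 (8-bit) = 0b1101 = 13

13


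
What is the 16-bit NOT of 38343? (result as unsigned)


~0b1001010111000111 = 0b110101000111000 = 27192 (16-bit unsigned)

27192


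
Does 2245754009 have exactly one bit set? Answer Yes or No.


0b10000101110110110111110010011001. Multiple bits set => No

No


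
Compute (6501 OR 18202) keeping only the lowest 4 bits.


Step 1: 6501 | 18202 = 24447
Step 2: 24447 & 15 = 15

15


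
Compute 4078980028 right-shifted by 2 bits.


0b11110011001000000100101110111100 >> 2 = 0b111100110010000001001011101111 = 1019745007

1019745007


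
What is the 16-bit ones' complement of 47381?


47381 ^ 65535 = 18154

18154


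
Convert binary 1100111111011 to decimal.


1100111111011 in decimal = 6651

6651


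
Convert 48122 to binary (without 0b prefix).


48122 = 1011101111111010 in binary

1011101111111010


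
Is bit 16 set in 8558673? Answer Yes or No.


0b100000101001100001010001, bit 16 = 0. No

No


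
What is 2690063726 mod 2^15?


2690063726 & 32767 = 7534

7534


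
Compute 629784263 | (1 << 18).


629784263 | (1 << 18) = 629784263 | 262144 = 630046407

630046407


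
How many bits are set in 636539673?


0b100101111100001101001100011001 has 15 set bits

15


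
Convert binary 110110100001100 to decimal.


110110100001100 in decimal = 27916

27916


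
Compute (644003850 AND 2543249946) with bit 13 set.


Step 1: 644003850 & 2543249946 = 100837386
Step 2: 100837386 | (1 << 13) = 100837386 | 8192 = 100837386

100837386


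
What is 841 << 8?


0b1101001001 << 8 = 0b110100100100000000 = 215296

215296


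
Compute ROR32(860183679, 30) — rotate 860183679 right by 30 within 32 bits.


Rotate 0b110011010001010101110001111111 right by 30 (32-bit) = 0b11001101000101010111000111111100 = 3440734716

3440734716


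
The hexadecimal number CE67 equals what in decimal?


CE67 hex = 52839 decimal

52839


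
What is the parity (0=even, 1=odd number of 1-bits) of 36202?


0b1000110101101010 has 8 ones => parity 0

0


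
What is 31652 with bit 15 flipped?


31652 ^ (1 << 15) = 31652 ^ 32768 = 64420

64420


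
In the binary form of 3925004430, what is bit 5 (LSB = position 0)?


0b11101001111100101101000010001110, position 5 = 0

0


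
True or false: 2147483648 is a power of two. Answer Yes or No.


0b10000000000000000000000000000000. Only one bit set => Yes

Yes


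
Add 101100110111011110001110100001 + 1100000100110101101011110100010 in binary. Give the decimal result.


101100110111011110001110100001 + 1100000100110101101011110100010 = 10001101011110001011101101000011 = 2373499715

2373499715


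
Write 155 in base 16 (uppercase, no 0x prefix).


155 = 9B hex

9B


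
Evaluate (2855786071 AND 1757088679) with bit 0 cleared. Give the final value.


Step 1: 2855786071 & 1757088679 = 674431495
Step 2: 674431495 & ~(1 << 0) = 674431494

674431494


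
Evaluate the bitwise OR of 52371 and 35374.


0b1100110010010011 | 0b1000101000101110 = 0b1100111010111111 = 52927

52927


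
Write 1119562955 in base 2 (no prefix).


1119562955 = 1000010101110110010110011001011 in binary

1000010101110110010110011001011


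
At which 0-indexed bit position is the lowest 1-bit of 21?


0b10101. Lowest set bit at position 0

0


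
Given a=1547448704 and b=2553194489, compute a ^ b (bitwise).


1547448704 ^ 2553194489 = 3289552505

3289552505


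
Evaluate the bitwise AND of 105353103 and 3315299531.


0b110010001111000111110001111 & 0b11000101100110110111010011001011 = 0b100000000110000010010001011 = 67306635

67306635


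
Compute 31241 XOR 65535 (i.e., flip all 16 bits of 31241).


31241 ^ 65535 = 34294

34294


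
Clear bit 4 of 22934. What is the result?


22934 & ~(1 << 4) = 22918

22918


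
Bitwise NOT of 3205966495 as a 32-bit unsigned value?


~0b10111111000101110010101010011111 = 0b1000000111010001101010101100000 = 1089000800 (32-bit unsigned)

1089000800


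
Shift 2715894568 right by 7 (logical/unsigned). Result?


0b10100001111000010100001100101000 >> 7 = 0b1010000111100001010000110 = 21217926

21217926


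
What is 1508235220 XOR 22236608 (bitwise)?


0b1011001111001011101011111010100 ^ 0b1010100110100110111000000 = 0b1011000101101101001101000010100 = 1488362004

1488362004


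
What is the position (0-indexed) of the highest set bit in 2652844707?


0b10011110000111110011001010100011. Highest set bit at position 31

31


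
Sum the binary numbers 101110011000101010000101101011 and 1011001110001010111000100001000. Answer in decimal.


101110011000101010000101101011 + 1011001110001010111000100001000 = 10001000001010000001001001110011 = 2284327539

2284327539


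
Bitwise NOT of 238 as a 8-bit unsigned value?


~0b11101110 = 0b10001 = 17 (8-bit unsigned)

17


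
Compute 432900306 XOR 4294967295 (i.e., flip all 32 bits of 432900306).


432900306 ^ 4294967295 = 3862066989

3862066989


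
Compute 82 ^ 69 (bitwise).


0b1010010 ^ 0b1000101 = 0b10111 = 23

23


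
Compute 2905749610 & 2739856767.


0b10101101001100100011100001101010 & 0b10100011010011101110010101111111 = 0b10100001000000100010000001101010 = 2701271146

2701271146


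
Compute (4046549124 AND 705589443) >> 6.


Step 1: 4046549124 & 705589443 = 536899712
Step 2: 536899712 >> 6 = 8389058

8389058


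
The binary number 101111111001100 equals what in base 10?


101111111001100 in decimal = 24524

24524


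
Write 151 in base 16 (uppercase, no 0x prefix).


151 = 97 hex

97


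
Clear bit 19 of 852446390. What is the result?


852446390 & ~(1 << 19) = 851922102

851922102


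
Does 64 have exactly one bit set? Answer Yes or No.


0b1000000. Only one bit set => Yes

Yes


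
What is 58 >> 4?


0b111010 >> 4 = 0b11 = 3

3


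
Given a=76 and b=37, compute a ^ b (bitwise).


76 ^ 37 = 105

105


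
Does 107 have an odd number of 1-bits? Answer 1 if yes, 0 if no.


0b1101011 has 5 ones => parity 1

1


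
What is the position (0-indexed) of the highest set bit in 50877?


0b1100011010111101. Highest set bit at position 15

15


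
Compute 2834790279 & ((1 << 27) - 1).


2834790279 & 134217727 = 16217991

16217991


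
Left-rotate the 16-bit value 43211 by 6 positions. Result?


Rotate 0b1010100011001011 left by 6 (16-bit) = 0b11001011101010 = 13034

13034


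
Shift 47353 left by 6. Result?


0b1011100011111001 << 6 = 0b1011100011111001000000 = 3030592

3030592


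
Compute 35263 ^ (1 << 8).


35263 ^ (1 << 8) = 35263 ^ 256 = 35007

35007


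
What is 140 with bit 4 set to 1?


140 | (1 << 4) = 140 | 16 = 156

156


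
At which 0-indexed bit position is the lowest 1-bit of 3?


0b11. Lowest set bit at position 0

0


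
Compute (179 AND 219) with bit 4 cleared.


Step 1: 179 & 219 = 147
Step 2: 147 & ~(1 << 4) = 131

131


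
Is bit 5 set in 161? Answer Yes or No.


0b10100001, bit 5 = 1. Yes

Yes


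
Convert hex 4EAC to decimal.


4EAC hex = 20140 decimal

20140


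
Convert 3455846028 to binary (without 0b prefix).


3455846028 = 11001101111111000000011010001100 in binary

11001101111111000000011010001100


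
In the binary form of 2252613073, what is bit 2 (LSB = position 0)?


0b10000110010001000010010111010001, position 2 = 0

0


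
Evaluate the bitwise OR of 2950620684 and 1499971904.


0b10101111110111101110011000001100 | 0b1011001011001111100000101000000 = 0b11111111111111111110011101001100 = 4294960972

4294960972


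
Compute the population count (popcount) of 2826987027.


0b10101000100000000110011000010011 has 11 set bits

11


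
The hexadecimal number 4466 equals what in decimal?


4466 hex = 17510 decimal

17510


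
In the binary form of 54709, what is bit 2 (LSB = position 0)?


0b1101010110110101, position 2 = 1

1


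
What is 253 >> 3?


0b11111101 >> 3 = 0b11111 = 31

31


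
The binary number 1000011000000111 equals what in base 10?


1000011000000111 in decimal = 34311

34311


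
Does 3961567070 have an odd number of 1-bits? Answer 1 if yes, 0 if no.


0b11101100001000001011011101011110 has 17 ones => parity 1

1


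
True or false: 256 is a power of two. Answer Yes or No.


0b100000000. Only one bit set => Yes

Yes


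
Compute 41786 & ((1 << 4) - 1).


41786 & 15 = 10

10


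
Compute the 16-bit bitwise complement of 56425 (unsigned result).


~0b1101110001101001 = 0b10001110010110 = 9110 (16-bit unsigned)

9110


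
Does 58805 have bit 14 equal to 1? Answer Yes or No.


0b1110010110110101, bit 14 = 1. Yes

Yes


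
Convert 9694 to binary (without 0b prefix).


9694 = 10010111011110 in binary

10010111011110


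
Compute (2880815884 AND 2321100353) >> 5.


Step 1: 2880815884 & 2321100353 = 2316370432
Step 2: 2316370432 >> 5 = 72386576

72386576


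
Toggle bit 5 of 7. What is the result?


7 ^ (1 << 5) = 7 ^ 32 = 39

39


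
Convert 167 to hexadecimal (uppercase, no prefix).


167 = A7 hex

A7


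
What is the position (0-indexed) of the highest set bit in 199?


0b11000111. Highest set bit at position 7

7


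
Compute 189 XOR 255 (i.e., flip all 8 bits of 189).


189 ^ 255 = 66

66


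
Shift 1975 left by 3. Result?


0b11110110111 << 3 = 0b11110110111000 = 15800

15800


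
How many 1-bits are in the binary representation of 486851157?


0b11101000001001100001001010101 has 12 set bits

12


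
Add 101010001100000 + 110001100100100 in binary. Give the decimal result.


101010001100000 + 110001100100100 = 1011011110000100 = 46980

46980


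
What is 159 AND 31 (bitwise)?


0b10011111 & 0b11111 = 0b11111 = 31

31


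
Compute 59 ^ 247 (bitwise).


0b111011 ^ 0b11110111 = 0b11001100 = 204

204


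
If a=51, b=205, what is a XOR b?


51 ^ 205 = 254

254


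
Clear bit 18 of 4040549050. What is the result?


4040549050 & ~(1 << 18) = 4040286906

4040286906


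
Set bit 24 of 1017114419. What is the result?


1017114419 | (1 << 24) = 1017114419 | 16777216 = 1033891635

1033891635


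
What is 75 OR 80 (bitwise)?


0b1001011 | 0b1010000 = 0b1011011 = 91

91


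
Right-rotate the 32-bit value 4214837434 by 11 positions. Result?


Rotate 0b11111011001110010101000010111010 right by 11 (32-bit) = 0b10111010111110110011100101010 = 392128298

392128298


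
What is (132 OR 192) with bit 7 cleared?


Step 1: 132 | 192 = 196
Step 2: 196 & ~(1 << 7) = 68

68


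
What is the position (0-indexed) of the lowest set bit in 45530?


0b1011000111011010. Lowest set bit at position 1

1


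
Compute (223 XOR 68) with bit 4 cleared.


Step 1: 223 ^ 68 = 155
Step 2: 155 & ~(1 << 4) = 139

139


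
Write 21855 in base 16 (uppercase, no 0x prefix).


21855 = 555F hex

555F


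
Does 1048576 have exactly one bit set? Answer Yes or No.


0b100000000000000000000. Only one bit set => Yes

Yes


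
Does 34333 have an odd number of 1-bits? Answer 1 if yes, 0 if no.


0b1000011000011101 has 7 ones => parity 1

1


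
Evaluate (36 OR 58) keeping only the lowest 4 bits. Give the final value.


Step 1: 36 | 58 = 62
Step 2: 62 & 15 = 14

14


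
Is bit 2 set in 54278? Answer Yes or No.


0b1101010000000110, bit 2 = 1. Yes

Yes


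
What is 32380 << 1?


0b111111001111100 << 1 = 0b1111110011111000 = 64760

64760


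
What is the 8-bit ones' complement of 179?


179 ^ 255 = 76

76


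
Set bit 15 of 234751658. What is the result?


234751658 | (1 << 15) = 234751658 | 32768 = 234784426

234784426


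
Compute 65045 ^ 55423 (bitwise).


0b1111111000010101 ^ 0b1101100001111111 = 0b10011001101010 = 9834

9834


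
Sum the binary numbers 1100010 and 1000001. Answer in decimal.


1100010 + 1000001 = 10100011 = 163

163


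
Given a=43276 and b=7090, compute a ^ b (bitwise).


43276 ^ 7090 = 45758

45758


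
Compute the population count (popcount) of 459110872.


0b11011010111010111100111011000 has 18 set bits

18


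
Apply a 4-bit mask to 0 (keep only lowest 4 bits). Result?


0 & 15 = 0

0


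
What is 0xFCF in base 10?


FCF hex = 4047 decimal

4047


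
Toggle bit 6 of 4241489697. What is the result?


4241489697 ^ (1 << 6) = 4241489697 ^ 64 = 4241489761

4241489761


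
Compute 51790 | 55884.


0b1100101001001110 | 0b1101101001001100 = 0b1101101001001110 = 55886

55886


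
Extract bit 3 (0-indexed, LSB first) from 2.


0b10, position 3 = 0

0


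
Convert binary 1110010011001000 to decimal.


1110010011001000 in decimal = 58568

58568


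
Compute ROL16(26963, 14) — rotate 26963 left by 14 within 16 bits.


Rotate 0b110100101010011 left by 14 (16-bit) = 0b1101101001010100 = 55892

55892


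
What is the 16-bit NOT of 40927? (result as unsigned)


~0b1001111111011111 = 0b110000000100000 = 24608 (16-bit unsigned)

24608


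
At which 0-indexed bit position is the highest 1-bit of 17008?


0b100001001110000. Highest set bit at position 14

14


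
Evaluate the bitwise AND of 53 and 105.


0b110101 & 0b1101001 = 0b100001 = 33

33


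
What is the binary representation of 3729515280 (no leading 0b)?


3729515280 = 11011110010010111110001100010000 in binary

11011110010010111110001100010000


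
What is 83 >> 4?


0b1010011 >> 4 = 0b101 = 5

5


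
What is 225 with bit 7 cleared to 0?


225 & ~(1 << 7) = 97

97


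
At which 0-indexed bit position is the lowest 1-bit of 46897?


0b1011011100110001. Lowest set bit at position 0

0


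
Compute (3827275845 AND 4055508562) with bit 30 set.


Step 1: 3827275845 & 4055508562 = 3759800384
Step 2: 3759800384 | (1 << 30) = 3759800384 | 1073741824 = 3759800384

3759800384


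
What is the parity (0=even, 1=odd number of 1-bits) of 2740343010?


0b10100011010101100101000011100010 has 14 ones => parity 0

0
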